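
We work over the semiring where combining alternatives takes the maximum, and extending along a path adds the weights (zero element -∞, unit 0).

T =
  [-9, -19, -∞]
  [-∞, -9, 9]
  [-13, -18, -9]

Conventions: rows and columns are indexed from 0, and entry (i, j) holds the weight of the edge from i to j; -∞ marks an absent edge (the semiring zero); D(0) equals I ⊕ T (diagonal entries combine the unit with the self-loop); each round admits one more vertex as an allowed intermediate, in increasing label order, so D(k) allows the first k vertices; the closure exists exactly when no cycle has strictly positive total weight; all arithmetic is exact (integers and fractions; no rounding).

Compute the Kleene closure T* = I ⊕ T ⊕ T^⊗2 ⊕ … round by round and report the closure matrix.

D(0):
  [0, -19, -∞]
  [-∞, 0, 9]
  [-13, -18, 0]
D(1):
  [0, -19, -∞]
  [-∞, 0, 9]
  [-13, -18, 0]
D(2):
  [0, -19, -10]
  [-∞, 0, 9]
  [-13, -18, 0]
D(3):
  [0, -19, -10]
  [-4, 0, 9]
  [-13, -18, 0]
Answer: T* = [[0, -19, -10], [-4, 0, 9], [-13, -18, 0]]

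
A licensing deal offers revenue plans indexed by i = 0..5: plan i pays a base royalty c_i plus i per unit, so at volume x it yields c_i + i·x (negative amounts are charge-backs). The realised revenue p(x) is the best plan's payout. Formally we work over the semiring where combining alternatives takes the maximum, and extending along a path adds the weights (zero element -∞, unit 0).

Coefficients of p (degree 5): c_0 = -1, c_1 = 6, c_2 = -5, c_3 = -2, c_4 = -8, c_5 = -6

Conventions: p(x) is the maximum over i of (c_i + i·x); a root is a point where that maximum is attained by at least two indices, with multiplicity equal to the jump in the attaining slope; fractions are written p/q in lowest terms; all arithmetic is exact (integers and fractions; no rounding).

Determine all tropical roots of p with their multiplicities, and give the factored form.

hull edge (i=0, c=-1) to (i=1, c=6): slope 7, span 1
hull edge (i=1, c=6) to (i=5, c=-6): slope -3, span 4
Factored form: p(x) = -6 ⊗ (x ⊕ (-7)) ⊗ (x ⊕ 3) ⊗ (x ⊕ 3) ⊗ (x ⊕ 3) ⊗ (x ⊕ 3)
Answer: roots = -7 (mult 1), 3 (mult 4)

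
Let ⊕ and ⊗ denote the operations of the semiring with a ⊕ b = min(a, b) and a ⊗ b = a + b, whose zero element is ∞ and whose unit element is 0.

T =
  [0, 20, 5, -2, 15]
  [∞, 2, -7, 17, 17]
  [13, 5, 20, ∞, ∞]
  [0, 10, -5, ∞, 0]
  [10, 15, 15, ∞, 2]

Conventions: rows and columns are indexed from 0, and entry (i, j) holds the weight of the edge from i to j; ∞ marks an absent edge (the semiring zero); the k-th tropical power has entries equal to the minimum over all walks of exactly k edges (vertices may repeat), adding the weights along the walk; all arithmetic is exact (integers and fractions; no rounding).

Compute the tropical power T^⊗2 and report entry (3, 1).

T^⊗2:
  [-2, 8, -7, -2, -2]
  [6, -2, -5, 19, 17]
  [13, 7, -2, 11, 22]
  [0, 0, 3, -2, 2]
  [10, 17, 8, 8, 4]
Key observation: the optimum is the walk 3->2->1, with weight (-5) + 5 = 0.
Optimal value attained by: walk 3->2->1.
Answer: (T^⊗2)[3][1] = 0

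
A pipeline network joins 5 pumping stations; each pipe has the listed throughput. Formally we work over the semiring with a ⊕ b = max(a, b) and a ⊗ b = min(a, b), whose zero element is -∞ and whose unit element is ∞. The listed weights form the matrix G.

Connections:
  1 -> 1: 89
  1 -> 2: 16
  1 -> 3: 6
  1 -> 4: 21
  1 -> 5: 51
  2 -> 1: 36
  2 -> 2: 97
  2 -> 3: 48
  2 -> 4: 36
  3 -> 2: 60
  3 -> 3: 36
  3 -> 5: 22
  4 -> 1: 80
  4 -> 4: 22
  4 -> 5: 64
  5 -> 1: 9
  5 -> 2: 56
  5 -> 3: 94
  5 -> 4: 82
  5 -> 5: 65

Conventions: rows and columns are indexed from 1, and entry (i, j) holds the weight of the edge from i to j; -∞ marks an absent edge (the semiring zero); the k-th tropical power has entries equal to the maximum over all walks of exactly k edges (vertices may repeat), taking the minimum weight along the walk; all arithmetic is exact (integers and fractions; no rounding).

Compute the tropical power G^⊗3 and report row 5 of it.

G^⊗2:
  [89, 51, 51, 51, 51]
  [36, 97, 48, 36, 36]
  [36, 60, 48, 36, 22]
  [80, 56, 64, 64, 64]
  [80, 60, 65, 65, 65]
G^⊗3:
  [89, 51, 51, 51, 51]
  [36, 97, 48, 36, 36]
  [36, 60, 48, 36, 36]
  [80, 60, 64, 64, 64]
  [80, 60, 65, 65, 65]
Answer: row 5 of G^⊗3 = [80, 60, 65, 65, 65]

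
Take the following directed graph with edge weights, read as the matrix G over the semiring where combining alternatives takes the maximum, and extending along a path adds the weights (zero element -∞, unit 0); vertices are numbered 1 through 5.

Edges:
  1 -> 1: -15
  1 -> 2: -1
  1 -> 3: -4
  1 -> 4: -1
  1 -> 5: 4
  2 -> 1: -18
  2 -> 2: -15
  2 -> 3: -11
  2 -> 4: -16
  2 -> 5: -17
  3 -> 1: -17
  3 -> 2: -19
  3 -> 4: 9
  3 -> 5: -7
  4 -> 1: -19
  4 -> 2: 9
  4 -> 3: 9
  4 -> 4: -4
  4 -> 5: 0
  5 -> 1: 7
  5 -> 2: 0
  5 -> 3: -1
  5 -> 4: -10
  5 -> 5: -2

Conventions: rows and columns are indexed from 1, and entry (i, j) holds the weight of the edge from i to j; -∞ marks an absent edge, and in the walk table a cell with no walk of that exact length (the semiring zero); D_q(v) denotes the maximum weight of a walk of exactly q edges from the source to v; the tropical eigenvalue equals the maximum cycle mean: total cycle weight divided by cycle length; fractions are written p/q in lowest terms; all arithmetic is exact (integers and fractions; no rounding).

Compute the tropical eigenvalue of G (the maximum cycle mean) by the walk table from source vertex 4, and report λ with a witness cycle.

q=0: [-∞, -∞, -∞, 0, -∞]
q=1: [-19, 9, 9, -4, 0]
q=2: [7, 5, 5, 18, 2]
q=3: [9, 27, 27, 14, 18]
q=4: [25, 23, 23, 36, 20]
q=5: [27, 45, 45, 32, 36]
Optimal cycle mean attained by: cycle 3->4->3, total 9 + 9, length 2.
Answer: λ = 9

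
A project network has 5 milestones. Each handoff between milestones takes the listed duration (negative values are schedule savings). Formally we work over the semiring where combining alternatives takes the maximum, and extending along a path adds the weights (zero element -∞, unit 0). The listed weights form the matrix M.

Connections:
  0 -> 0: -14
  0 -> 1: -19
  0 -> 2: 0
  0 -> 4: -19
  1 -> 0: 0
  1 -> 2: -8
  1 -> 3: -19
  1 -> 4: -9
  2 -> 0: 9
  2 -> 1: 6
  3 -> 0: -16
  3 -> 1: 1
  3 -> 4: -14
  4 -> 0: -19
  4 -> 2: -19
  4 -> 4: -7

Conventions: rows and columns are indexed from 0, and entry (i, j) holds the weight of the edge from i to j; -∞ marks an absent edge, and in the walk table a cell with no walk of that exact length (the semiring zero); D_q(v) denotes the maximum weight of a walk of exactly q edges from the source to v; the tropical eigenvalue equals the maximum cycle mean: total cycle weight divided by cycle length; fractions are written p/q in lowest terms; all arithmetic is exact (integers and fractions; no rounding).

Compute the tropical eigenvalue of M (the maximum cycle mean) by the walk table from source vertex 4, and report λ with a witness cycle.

q=0: [-∞, -∞, -∞, -∞, 0]
q=1: [-19, -∞, -19, -∞, -7]
q=2: [-10, -13, -19, -∞, -14]
q=3: [-10, -13, -10, -32, -21]
q=4: [-1, -4, -10, -32, -22]
q=5: [-1, -4, -1, -23, -13]
Optimal cycle mean attained by: cycle 0->2->0, total 0 + 9, length 2.
Answer: λ = 9/2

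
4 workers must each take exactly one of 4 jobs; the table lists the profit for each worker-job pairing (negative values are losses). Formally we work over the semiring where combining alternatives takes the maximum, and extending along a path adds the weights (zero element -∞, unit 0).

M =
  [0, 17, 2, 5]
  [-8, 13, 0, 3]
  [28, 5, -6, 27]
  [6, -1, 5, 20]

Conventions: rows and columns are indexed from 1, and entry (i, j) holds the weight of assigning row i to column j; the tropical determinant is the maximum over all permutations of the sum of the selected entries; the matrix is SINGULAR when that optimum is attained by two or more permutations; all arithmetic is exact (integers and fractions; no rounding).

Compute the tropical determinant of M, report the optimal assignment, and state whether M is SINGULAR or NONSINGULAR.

σ = (1, 2, 3, 4): 0 + 13 + (-6) + 20 = 27
σ = (1, 2, 4, 3): 0 + 13 + 27 + 5 = 45
σ = (1, 3, 2, 4): 0 + 0 + 5 + 20 = 25
σ = (1, 3, 4, 2): 0 + 0 + 27 + (-1) = 26
σ = (1, 4, 2, 3): 0 + 3 + 5 + 5 = 13
σ = (1, 4, 3, 2): 0 + 3 + (-6) + (-1) = -4
σ = (2, 1, 3, 4): 17 + (-8) + (-6) + 20 = 23
σ = (2, 1, 4, 3): 17 + (-8) + 27 + 5 = 41
σ = (2, 3, 1, 4): 17 + 0 + 28 + 20 = 65
σ = (2, 3, 4, 1): 17 + 0 + 27 + 6 = 50
σ = (2, 4, 1, 3): 17 + 3 + 28 + 5 = 53
σ = (2, 4, 3, 1): 17 + 3 + (-6) + 6 = 20
σ = (3, 1, 2, 4): 2 + (-8) + 5 + 20 = 19
σ = (3, 1, 4, 2): 2 + (-8) + 27 + (-1) = 20
σ = (3, 2, 1, 4): 2 + 13 + 28 + 20 = 63
σ = (3, 2, 4, 1): 2 + 13 + 27 + 6 = 48
σ = (3, 4, 1, 2): 2 + 3 + 28 + (-1) = 32
σ = (3, 4, 2, 1): 2 + 3 + 5 + 6 = 16
σ = (4, 1, 2, 3): 5 + (-8) + 5 + 5 = 7
σ = (4, 1, 3, 2): 5 + (-8) + (-6) + (-1) = -10
σ = (4, 2, 1, 3): 5 + 13 + 28 + 5 = 51
σ = (4, 2, 3, 1): 5 + 13 + (-6) + 6 = 18
σ = (4, 3, 1, 2): 5 + 0 + 28 + (-1) = 32
σ = (4, 3, 2, 1): 5 + 0 + 5 + 6 = 16
Optimal value attained by: σ = (2, 3, 1, 4).
Answer: det⊕(M) = 65; verdict: NONSINGULAR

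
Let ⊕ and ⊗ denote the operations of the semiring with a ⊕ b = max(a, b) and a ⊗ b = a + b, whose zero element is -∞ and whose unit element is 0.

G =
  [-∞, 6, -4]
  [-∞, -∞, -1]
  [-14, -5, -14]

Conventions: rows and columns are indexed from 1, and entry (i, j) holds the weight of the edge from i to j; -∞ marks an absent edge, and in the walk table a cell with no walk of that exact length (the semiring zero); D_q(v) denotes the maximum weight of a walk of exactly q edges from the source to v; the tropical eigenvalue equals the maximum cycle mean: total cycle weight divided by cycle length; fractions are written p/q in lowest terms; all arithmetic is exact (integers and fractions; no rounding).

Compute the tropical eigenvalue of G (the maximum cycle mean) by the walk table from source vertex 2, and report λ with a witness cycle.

q=0: [-∞, 0, -∞]
q=1: [-∞, -∞, -1]
q=2: [-15, -6, -15]
q=3: [-29, -9, -7]
Optimal cycle mean attained by: cycle 1->2->3->1, total 6 + (-1) + (-14), length 3.
Answer: λ = -3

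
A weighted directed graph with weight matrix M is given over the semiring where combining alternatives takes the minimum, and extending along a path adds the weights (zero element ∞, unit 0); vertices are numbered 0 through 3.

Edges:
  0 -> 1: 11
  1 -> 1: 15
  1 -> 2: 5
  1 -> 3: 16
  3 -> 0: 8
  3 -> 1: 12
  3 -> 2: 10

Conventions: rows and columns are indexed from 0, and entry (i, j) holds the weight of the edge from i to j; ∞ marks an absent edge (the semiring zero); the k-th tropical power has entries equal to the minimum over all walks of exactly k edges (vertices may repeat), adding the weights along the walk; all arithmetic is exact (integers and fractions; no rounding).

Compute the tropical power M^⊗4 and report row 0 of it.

M^⊗2:
  [∞, 26, 16, 27]
  [24, 28, 20, 31]
  [∞, ∞, ∞, ∞]
  [∞, 19, 17, 28]
M^⊗3:
  [35, 39, 31, 42]
  [39, 35, 33, 44]
  [∞, ∞, ∞, ∞]
  [36, 34, 24, 35]
M^⊗4:
  [50, 46, 44, 55]
  [52, 50, 40, 51]
  [∞, ∞, ∞, ∞]
  [43, 47, 39, 50]
Answer: row 0 of M^⊗4 = [50, 46, 44, 55]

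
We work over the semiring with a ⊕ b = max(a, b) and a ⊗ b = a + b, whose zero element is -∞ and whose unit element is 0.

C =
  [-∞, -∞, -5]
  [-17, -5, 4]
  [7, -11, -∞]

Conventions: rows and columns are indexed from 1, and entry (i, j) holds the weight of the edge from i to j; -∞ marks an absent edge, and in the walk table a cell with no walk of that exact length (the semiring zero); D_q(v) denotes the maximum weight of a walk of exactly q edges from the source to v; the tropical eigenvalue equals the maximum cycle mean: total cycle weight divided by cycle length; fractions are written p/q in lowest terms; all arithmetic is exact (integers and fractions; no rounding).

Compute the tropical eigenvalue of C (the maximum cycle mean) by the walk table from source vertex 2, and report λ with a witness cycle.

q=0: [-∞, 0, -∞]
q=1: [-17, -5, 4]
q=2: [11, -7, -1]
q=3: [6, -12, 6]
Optimal cycle mean attained by: cycle 1->3->1, total (-5) + 7, length 2.
Answer: λ = 1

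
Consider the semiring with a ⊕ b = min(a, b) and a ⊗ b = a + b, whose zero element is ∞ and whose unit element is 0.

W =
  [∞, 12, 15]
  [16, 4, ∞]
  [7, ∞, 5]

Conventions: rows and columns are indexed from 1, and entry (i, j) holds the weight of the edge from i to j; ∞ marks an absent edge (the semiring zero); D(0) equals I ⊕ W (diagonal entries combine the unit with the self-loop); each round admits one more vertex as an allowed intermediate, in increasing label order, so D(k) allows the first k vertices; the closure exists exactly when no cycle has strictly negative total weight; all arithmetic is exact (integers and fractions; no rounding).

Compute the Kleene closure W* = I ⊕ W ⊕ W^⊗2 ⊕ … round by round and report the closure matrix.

D(0):
  [0, 12, 15]
  [16, 0, ∞]
  [7, ∞, 0]
D(1):
  [0, 12, 15]
  [16, 0, 31]
  [7, 19, 0]
D(2):
  [0, 12, 15]
  [16, 0, 31]
  [7, 19, 0]
D(3):
  [0, 12, 15]
  [16, 0, 31]
  [7, 19, 0]
Answer: W* = [[0, 12, 15], [16, 0, 31], [7, 19, 0]]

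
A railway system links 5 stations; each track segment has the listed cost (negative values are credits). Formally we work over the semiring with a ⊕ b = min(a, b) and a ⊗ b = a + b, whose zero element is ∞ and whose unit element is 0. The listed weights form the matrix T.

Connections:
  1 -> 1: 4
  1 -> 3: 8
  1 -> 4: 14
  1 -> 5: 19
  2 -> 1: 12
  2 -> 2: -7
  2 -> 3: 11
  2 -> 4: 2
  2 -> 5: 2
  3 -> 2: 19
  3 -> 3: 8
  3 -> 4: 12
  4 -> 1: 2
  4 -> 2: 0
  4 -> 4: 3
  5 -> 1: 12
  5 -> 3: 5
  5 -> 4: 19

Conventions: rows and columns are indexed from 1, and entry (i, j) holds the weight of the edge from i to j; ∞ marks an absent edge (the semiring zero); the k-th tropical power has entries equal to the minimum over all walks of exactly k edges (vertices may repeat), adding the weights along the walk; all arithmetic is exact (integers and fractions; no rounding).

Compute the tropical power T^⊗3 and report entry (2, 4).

T^⊗2:
  [8, 14, 12, 17, 23]
  [4, -14, 4, -5, -5]
  [14, 12, 16, 15, 21]
  [5, -7, 10, 2, 2]
  [16, 19, 13, 17, 31]
T^⊗3:
  [12, 7, 16, 16, 16]
  [-3, -21, -3, -12, -12]
  [17, 5, 22, 14, 14]
  [4, -14, 4, -5, -5]
  [19, 12, 21, 20, 21]
Key observation: the optimum is the walk 2->2->2->4, with weight (-7) + (-7) + 2 = -12.
Optimal value attained by: walk 2->2->2->4.
Answer: (T^⊗3)[2][4] = -12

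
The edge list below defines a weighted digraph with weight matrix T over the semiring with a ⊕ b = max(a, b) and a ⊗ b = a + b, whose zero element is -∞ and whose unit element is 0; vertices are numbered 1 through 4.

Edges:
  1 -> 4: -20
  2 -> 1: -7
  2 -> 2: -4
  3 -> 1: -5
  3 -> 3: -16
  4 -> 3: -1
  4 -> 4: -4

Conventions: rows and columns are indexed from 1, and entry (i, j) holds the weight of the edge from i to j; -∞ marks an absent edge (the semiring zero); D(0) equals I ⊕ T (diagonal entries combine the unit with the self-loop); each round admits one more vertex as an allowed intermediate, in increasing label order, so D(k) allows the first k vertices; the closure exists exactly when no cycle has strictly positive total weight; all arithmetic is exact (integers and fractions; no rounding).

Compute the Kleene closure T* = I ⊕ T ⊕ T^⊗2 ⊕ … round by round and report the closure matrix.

D(0):
  [0, -∞, -∞, -20]
  [-7, 0, -∞, -∞]
  [-5, -∞, 0, -∞]
  [-∞, -∞, -1, 0]
D(1):
  [0, -∞, -∞, -20]
  [-7, 0, -∞, -27]
  [-5, -∞, 0, -25]
  [-∞, -∞, -1, 0]
D(2):
  [0, -∞, -∞, -20]
  [-7, 0, -∞, -27]
  [-5, -∞, 0, -25]
  [-∞, -∞, -1, 0]
D(3):
  [0, -∞, -∞, -20]
  [-7, 0, -∞, -27]
  [-5, -∞, 0, -25]
  [-6, -∞, -1, 0]
D(4):
  [0, -∞, -21, -20]
  [-7, 0, -28, -27]
  [-5, -∞, 0, -25]
  [-6, -∞, -1, 0]
Answer: T* = [[0, -∞, -21, -20], [-7, 0, -28, -27], [-5, -∞, 0, -25], [-6, -∞, -1, 0]]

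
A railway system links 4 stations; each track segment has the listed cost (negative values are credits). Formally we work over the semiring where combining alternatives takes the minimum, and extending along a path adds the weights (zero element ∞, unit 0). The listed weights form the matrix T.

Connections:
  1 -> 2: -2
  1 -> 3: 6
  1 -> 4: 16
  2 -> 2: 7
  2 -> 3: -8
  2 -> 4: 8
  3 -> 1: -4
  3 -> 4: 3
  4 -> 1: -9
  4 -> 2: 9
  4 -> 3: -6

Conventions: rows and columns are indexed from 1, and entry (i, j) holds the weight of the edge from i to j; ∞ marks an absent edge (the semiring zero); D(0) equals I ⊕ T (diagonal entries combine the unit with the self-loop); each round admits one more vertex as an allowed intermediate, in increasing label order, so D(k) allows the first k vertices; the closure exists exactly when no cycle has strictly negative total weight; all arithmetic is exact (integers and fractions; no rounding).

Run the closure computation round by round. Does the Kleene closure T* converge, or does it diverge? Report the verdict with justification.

D(0):
  [0, -2, 6, 16]
  [∞, 0, -8, 8]
  [-4, ∞, 0, 3]
  [-9, 9, -6, 0]
D(1):
  [0, -2, 6, 16]
  [∞, 0, -8, 8]
  [-4, -6, 0, 3]
  [-9, -11, -6, 0]
Detection: at round 2, diagonal entry (3, 3) turns strictly negative.
Key observation: the cycle 3->1->2->3 has total weight (-4) + (-2) + (-8), which is strictly negative.
Answer: DIVERGES — negative cycle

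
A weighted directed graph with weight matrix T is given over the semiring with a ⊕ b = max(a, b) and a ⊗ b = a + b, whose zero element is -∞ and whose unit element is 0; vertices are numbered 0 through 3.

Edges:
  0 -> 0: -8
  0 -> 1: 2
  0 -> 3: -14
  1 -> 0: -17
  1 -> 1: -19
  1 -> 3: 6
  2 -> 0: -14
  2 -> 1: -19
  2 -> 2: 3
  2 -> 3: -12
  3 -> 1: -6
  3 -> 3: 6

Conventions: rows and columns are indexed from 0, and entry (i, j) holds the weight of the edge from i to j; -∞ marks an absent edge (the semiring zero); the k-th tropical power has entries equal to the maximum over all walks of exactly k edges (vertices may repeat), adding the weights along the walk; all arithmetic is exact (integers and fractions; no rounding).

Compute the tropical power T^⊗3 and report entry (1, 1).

T^⊗2:
  [-15, -6, -∞, 8]
  [-25, 0, -∞, 12]
  [-11, -12, 6, -6]
  [-23, 0, -∞, 12]
T^⊗3:
  [-23, 2, -∞, 14]
  [-17, 6, -∞, 18]
  [-8, -9, 9, 0]
  [-17, 6, -∞, 18]
Key observation: the optimum is the walk 1->3->3->1, with weight 6 + 6 + (-6) = 6.
Optimal value attained by: walk 1->3->3->1.
Answer: (T^⊗3)[1][1] = 6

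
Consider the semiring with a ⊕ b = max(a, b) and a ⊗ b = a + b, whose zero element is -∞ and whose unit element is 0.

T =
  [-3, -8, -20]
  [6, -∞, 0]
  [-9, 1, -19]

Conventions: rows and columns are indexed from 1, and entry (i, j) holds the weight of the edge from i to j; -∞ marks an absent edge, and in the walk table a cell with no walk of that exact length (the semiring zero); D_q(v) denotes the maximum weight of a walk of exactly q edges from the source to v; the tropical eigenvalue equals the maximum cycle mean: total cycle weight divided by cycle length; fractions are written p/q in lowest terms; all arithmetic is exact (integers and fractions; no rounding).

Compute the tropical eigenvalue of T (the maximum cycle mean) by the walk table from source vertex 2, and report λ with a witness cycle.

q=0: [-∞, 0, -∞]
q=1: [6, -∞, 0]
q=2: [3, 1, -14]
q=3: [7, -5, 1]
Optimal cycle mean attained by: cycle 2->3->2, total 0 + 1, length 2.
Answer: λ = 1/2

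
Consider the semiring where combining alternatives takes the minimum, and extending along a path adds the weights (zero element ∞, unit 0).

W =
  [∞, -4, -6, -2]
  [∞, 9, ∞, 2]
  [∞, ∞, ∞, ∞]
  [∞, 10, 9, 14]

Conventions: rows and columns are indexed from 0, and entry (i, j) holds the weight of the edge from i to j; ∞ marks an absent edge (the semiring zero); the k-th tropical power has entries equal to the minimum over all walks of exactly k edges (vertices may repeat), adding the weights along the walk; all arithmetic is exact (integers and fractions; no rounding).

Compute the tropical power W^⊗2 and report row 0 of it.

W^⊗2:
  [∞, 5, 7, -2]
  [∞, 12, 11, 11]
  [∞, ∞, ∞, ∞]
  [∞, 19, 23, 12]
Answer: row 0 of W^⊗2 = [∞, 5, 7, -2]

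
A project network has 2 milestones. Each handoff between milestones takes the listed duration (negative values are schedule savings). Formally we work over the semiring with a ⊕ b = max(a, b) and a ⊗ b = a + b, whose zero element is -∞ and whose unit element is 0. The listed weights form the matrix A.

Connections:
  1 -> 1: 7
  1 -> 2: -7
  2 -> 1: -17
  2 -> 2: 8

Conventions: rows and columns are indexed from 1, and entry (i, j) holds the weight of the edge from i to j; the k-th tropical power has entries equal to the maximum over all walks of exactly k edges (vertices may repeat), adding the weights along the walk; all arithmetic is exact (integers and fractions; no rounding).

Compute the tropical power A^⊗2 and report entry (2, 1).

A^⊗2:
  [14, 1]
  [-9, 16]
Key observation: the optimum is the walk 2->2->1, with weight 8 + (-17) = -9.
Optimal value attained by: walk 2->2->1.
Answer: (A^⊗2)[2][1] = -9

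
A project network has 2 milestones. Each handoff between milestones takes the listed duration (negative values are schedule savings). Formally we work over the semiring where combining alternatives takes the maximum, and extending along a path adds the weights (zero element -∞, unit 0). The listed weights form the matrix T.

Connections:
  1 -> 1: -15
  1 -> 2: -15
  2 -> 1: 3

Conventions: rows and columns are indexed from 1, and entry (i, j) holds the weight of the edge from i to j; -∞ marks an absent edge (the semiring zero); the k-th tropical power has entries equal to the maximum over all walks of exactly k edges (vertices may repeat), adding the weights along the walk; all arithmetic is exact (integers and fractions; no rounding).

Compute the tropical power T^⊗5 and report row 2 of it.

T^⊗2:
  [-12, -30]
  [-12, -12]
T^⊗3:
  [-27, -27]
  [-9, -27]
T^⊗4:
  [-24, -42]
  [-24, -24]
T^⊗5:
  [-39, -39]
  [-21, -39]
Answer: row 2 of T^⊗5 = [-21, -39]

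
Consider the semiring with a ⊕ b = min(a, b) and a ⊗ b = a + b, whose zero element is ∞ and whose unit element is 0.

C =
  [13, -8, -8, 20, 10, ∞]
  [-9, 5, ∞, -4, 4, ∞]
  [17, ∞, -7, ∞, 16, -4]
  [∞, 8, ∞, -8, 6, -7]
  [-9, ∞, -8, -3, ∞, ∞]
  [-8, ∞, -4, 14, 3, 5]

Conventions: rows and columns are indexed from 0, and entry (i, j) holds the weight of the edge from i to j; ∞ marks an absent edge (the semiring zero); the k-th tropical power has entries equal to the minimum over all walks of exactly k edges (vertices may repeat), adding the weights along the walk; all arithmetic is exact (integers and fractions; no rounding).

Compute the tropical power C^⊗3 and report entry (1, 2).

C^⊗2:
  [-17, -3, -15, -12, -4, -12]
  [-5, -17, -17, -12, 1, -11]
  [-12, 9, -14, 10, -1, -11]
  [-15, 0, -11, -16, -4, -15]
  [4, -17, -17, -11, 1, -12]
  [-6, -16, -16, 0, 2, -8]
C^⊗3:
  [-20, -25, -25, -20, -9, -19]
  [-26, -13, -24, -21, -13, -21]
  [-19, -20, -21, -4, -8, -18]
  [-23, -23, -23, -24, -12, -23]
  [-26, -12, -24, -21, -13, -21]
  [-25, -14, -23, -20, -12, -20]
Key observation: the optimum is the walk 1->0->2->2, with weight (-9) + (-8) + (-7) = -24.
Optimal value attained by: walk 1->0->2->2.
Answer: (C^⊗3)[1][2] = -24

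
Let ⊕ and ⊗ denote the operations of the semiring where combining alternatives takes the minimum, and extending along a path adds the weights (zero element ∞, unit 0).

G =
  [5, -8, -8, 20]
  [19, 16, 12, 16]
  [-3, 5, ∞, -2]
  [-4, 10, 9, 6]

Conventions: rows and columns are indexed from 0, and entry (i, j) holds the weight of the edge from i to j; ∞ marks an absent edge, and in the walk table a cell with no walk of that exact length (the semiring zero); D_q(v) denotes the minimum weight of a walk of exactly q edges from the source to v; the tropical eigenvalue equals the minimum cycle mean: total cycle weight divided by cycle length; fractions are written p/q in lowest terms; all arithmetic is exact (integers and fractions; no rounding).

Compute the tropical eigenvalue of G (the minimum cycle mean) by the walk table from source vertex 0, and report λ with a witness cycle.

q=0: [0, ∞, ∞, ∞]
q=1: [5, -8, -8, 20]
q=2: [-11, -3, -3, -10]
q=3: [-14, -19, -19, -5]
q=4: [-22, -22, -22, -21]
Optimal cycle mean attained by: cycle 0->2->0, total (-8) + (-3), length 2.
Answer: λ = -11/2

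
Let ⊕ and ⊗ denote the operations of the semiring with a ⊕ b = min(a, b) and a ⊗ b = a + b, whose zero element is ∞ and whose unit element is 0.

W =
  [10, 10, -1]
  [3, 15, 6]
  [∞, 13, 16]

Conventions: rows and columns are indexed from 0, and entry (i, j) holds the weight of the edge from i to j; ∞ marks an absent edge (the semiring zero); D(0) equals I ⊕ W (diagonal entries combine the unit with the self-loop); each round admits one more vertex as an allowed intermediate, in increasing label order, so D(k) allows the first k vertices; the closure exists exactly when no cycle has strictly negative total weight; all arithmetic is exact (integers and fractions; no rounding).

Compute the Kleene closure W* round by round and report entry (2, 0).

D(0):
  [0, 10, -1]
  [3, 0, 6]
  [∞, 13, 0]
D(1):
  [0, 10, -1]
  [3, 0, 2]
  [∞, 13, 0]
D(2):
  [0, 10, -1]
  [3, 0, 2]
  [16, 13, 0]
D(3):
  [0, 10, -1]
  [3, 0, 2]
  [16, 13, 0]
Answer: W*[2][0] = 16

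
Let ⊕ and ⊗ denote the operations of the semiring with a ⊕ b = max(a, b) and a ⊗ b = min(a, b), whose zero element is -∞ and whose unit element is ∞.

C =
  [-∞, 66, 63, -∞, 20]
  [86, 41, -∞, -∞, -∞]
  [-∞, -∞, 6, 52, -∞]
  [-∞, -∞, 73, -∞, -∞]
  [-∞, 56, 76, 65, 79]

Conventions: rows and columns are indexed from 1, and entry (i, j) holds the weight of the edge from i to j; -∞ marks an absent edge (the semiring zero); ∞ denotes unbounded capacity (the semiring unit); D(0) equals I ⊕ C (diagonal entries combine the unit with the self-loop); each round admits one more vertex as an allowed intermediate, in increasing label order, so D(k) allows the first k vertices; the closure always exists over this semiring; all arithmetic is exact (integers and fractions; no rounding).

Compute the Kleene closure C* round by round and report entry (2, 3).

D(0):
  [∞, 66, 63, -∞, 20]
  [86, ∞, -∞, -∞, -∞]
  [-∞, -∞, ∞, 52, -∞]
  [-∞, -∞, 73, ∞, -∞]
  [-∞, 56, 76, 65, ∞]
D(1):
  [∞, 66, 63, -∞, 20]
  [86, ∞, 63, -∞, 20]
  [-∞, -∞, ∞, 52, -∞]
  [-∞, -∞, 73, ∞, -∞]
  [-∞, 56, 76, 65, ∞]
D(2):
  [∞, 66, 63, -∞, 20]
  [86, ∞, 63, -∞, 20]
  [-∞, -∞, ∞, 52, -∞]
  [-∞, -∞, 73, ∞, -∞]
  [56, 56, 76, 65, ∞]
D(3):
  [∞, 66, 63, 52, 20]
  [86, ∞, 63, 52, 20]
  [-∞, -∞, ∞, 52, -∞]
  [-∞, -∞, 73, ∞, -∞]
  [56, 56, 76, 65, ∞]
D(4):
  [∞, 66, 63, 52, 20]
  [86, ∞, 63, 52, 20]
  [-∞, -∞, ∞, 52, -∞]
  [-∞, -∞, 73, ∞, -∞]
  [56, 56, 76, 65, ∞]
D(5):
  [∞, 66, 63, 52, 20]
  [86, ∞, 63, 52, 20]
  [-∞, -∞, ∞, 52, -∞]
  [-∞, -∞, 73, ∞, -∞]
  [56, 56, 76, 65, ∞]
Answer: C*[2][3] = 63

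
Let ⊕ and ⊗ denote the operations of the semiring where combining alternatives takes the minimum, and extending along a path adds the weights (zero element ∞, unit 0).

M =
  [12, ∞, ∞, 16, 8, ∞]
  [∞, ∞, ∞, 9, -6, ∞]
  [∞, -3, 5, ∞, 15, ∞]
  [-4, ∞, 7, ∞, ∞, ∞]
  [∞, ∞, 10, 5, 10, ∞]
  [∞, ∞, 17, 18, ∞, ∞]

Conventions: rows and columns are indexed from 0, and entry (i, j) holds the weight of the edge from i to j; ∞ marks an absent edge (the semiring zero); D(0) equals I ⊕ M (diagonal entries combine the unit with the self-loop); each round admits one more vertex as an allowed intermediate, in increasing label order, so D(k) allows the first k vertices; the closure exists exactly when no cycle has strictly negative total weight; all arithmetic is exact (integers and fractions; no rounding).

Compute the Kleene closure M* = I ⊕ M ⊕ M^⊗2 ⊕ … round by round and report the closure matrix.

D(0):
  [0, ∞, ∞, 16, 8, ∞]
  [∞, 0, ∞, 9, -6, ∞]
  [∞, -3, 0, ∞, 15, ∞]
  [-4, ∞, 7, 0, ∞, ∞]
  [∞, ∞, 10, 5, 0, ∞]
  [∞, ∞, 17, 18, ∞, 0]
D(1):
  [0, ∞, ∞, 16, 8, ∞]
  [∞, 0, ∞, 9, -6, ∞]
  [∞, -3, 0, ∞, 15, ∞]
  [-4, ∞, 7, 0, 4, ∞]
  [∞, ∞, 10, 5, 0, ∞]
  [∞, ∞, 17, 18, ∞, 0]
D(2):
  [0, ∞, ∞, 16, 8, ∞]
  [∞, 0, ∞, 9, -6, ∞]
  [∞, -3, 0, 6, -9, ∞]
  [-4, ∞, 7, 0, 4, ∞]
  [∞, ∞, 10, 5, 0, ∞]
  [∞, ∞, 17, 18, ∞, 0]
D(3):
  [0, ∞, ∞, 16, 8, ∞]
  [∞, 0, ∞, 9, -6, ∞]
  [∞, -3, 0, 6, -9, ∞]
  [-4, 4, 7, 0, -2, ∞]
  [∞, 7, 10, 5, 0, ∞]
  [∞, 14, 17, 18, 8, 0]
D(4):
  [0, 20, 23, 16, 8, ∞]
  [5, 0, 16, 9, -6, ∞]
  [2, -3, 0, 6, -9, ∞]
  [-4, 4, 7, 0, -2, ∞]
  [1, 7, 10, 5, 0, ∞]
  [14, 14, 17, 18, 8, 0]
D(5):
  [0, 15, 18, 13, 8, ∞]
  [-5, 0, 4, -1, -6, ∞]
  [-8, -3, 0, -4, -9, ∞]
  [-4, 4, 7, 0, -2, ∞]
  [1, 7, 10, 5, 0, ∞]
  [9, 14, 17, 13, 8, 0]
D(6):
  [0, 15, 18, 13, 8, ∞]
  [-5, 0, 4, -1, -6, ∞]
  [-8, -3, 0, -4, -9, ∞]
  [-4, 4, 7, 0, -2, ∞]
  [1, 7, 10, 5, 0, ∞]
  [9, 14, 17, 13, 8, 0]
Answer: M* = [[0, 15, 18, 13, 8, ∞], [-5, 0, 4, -1, -6, ∞], [-8, -3, 0, -4, -9, ∞], [-4, 4, 7, 0, -2, ∞], [1, 7, 10, 5, 0, ∞], [9, 14, 17, 13, 8, 0]]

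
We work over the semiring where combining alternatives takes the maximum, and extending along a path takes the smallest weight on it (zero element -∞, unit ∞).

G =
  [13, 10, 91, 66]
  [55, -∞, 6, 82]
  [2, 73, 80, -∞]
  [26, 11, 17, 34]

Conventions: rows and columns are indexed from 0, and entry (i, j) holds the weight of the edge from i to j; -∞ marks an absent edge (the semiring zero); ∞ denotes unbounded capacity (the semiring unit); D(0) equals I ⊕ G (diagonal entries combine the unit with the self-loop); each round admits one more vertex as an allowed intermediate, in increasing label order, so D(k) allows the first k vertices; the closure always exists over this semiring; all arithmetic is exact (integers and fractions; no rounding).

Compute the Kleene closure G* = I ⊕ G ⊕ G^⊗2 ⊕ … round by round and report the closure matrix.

D(0):
  [∞, 10, 91, 66]
  [55, ∞, 6, 82]
  [2, 73, ∞, -∞]
  [26, 11, 17, ∞]
D(1):
  [∞, 10, 91, 66]
  [55, ∞, 55, 82]
  [2, 73, ∞, 2]
  [26, 11, 26, ∞]
D(2):
  [∞, 10, 91, 66]
  [55, ∞, 55, 82]
  [55, 73, ∞, 73]
  [26, 11, 26, ∞]
D(3):
  [∞, 73, 91, 73]
  [55, ∞, 55, 82]
  [55, 73, ∞, 73]
  [26, 26, 26, ∞]
D(4):
  [∞, 73, 91, 73]
  [55, ∞, 55, 82]
  [55, 73, ∞, 73]
  [26, 26, 26, ∞]
Answer: G* = [[∞, 73, 91, 73], [55, ∞, 55, 82], [55, 73, ∞, 73], [26, 26, 26, ∞]]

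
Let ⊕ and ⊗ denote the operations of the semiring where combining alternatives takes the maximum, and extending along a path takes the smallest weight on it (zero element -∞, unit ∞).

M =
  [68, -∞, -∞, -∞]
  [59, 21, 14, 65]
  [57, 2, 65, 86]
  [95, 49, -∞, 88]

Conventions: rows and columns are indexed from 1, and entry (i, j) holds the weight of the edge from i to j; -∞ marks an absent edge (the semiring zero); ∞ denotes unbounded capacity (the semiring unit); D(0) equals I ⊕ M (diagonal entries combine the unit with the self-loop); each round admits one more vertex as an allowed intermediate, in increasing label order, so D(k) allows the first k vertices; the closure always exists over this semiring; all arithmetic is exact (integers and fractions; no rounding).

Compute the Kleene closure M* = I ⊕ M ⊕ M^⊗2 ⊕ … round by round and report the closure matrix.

D(0):
  [∞, -∞, -∞, -∞]
  [59, ∞, 14, 65]
  [57, 2, ∞, 86]
  [95, 49, -∞, ∞]
D(1):
  [∞, -∞, -∞, -∞]
  [59, ∞, 14, 65]
  [57, 2, ∞, 86]
  [95, 49, -∞, ∞]
D(2):
  [∞, -∞, -∞, -∞]
  [59, ∞, 14, 65]
  [57, 2, ∞, 86]
  [95, 49, 14, ∞]
D(3):
  [∞, -∞, -∞, -∞]
  [59, ∞, 14, 65]
  [57, 2, ∞, 86]
  [95, 49, 14, ∞]
D(4):
  [∞, -∞, -∞, -∞]
  [65, ∞, 14, 65]
  [86, 49, ∞, 86]
  [95, 49, 14, ∞]
Answer: M* = [[∞, -∞, -∞, -∞], [65, ∞, 14, 65], [86, 49, ∞, 86], [95, 49, 14, ∞]]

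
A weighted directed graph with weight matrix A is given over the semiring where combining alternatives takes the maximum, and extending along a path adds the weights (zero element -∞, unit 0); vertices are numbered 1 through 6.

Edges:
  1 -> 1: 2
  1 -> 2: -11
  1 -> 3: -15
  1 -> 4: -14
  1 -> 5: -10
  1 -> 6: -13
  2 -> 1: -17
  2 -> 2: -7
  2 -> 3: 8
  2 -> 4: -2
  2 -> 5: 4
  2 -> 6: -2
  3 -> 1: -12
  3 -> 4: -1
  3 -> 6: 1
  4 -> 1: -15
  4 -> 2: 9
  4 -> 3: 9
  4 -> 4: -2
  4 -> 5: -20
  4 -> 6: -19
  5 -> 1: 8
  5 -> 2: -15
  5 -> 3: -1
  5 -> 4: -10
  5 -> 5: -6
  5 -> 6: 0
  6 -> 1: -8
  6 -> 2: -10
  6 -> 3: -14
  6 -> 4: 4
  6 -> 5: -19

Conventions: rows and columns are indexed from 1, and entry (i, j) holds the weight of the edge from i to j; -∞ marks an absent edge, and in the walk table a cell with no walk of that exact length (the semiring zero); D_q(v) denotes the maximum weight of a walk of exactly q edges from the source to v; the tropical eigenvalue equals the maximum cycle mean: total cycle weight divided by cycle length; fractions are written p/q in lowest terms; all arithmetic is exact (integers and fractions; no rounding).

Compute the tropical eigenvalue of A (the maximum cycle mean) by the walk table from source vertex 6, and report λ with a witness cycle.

q=0: [-∞, -∞, -∞, -∞, -∞, 0]
q=1: [-8, -10, -14, 4, -19, -∞]
q=2: [-6, 13, 13, 2, -6, -12]
q=3: [2, 11, 21, 12, 17, 14]
q=4: [25, 21, 21, 20, 15, 22]
q=5: [27, 29, 29, 26, 25, 22]
q=6: [33, 35, 37, 28, 33, 30]
Optimal cycle mean attained by: cycle 2->3->6->4->2, total 8 + 1 + 4 + 9, length 4.
Answer: λ = 11/2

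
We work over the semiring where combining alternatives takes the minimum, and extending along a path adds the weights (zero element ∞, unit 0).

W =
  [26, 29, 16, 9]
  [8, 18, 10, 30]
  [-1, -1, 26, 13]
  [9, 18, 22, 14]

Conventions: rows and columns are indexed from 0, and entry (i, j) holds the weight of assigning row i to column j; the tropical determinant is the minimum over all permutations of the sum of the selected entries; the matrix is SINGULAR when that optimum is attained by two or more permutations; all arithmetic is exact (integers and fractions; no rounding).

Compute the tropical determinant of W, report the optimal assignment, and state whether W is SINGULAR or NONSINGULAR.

σ = (0, 1, 2, 3): 26 + 18 + 26 + 14 = 84
σ = (0, 1, 3, 2): 26 + 18 + 13 + 22 = 79
σ = (0, 2, 1, 3): 26 + 10 + (-1) + 14 = 49
σ = (0, 2, 3, 1): 26 + 10 + 13 + 18 = 67
σ = (0, 3, 1, 2): 26 + 30 + (-1) + 22 = 77
σ = (0, 3, 2, 1): 26 + 30 + 26 + 18 = 100
σ = (1, 0, 2, 3): 29 + 8 + 26 + 14 = 77
σ = (1, 0, 3, 2): 29 + 8 + 13 + 22 = 72
σ = (1, 2, 0, 3): 29 + 10 + (-1) + 14 = 52
σ = (1, 2, 3, 0): 29 + 10 + 13 + 9 = 61
σ = (1, 3, 0, 2): 29 + 30 + (-1) + 22 = 80
σ = (1, 3, 2, 0): 29 + 30 + 26 + 9 = 94
σ = (2, 0, 1, 3): 16 + 8 + (-1) + 14 = 37
σ = (2, 0, 3, 1): 16 + 8 + 13 + 18 = 55
σ = (2, 1, 0, 3): 16 + 18 + (-1) + 14 = 47
σ = (2, 1, 3, 0): 16 + 18 + 13 + 9 = 56
σ = (2, 3, 0, 1): 16 + 30 + (-1) + 18 = 63
σ = (2, 3, 1, 0): 16 + 30 + (-1) + 9 = 54
σ = (3, 0, 1, 2): 9 + 8 + (-1) + 22 = 38
σ = (3, 0, 2, 1): 9 + 8 + 26 + 18 = 61
σ = (3, 1, 0, 2): 9 + 18 + (-1) + 22 = 48
σ = (3, 1, 2, 0): 9 + 18 + 26 + 9 = 62
σ = (3, 2, 0, 1): 9 + 10 + (-1) + 18 = 36
σ = (3, 2, 1, 0): 9 + 10 + (-1) + 9 = 27
Optimal value attained by: σ = (3, 2, 1, 0).
Answer: det⊕(W) = 27; verdict: NONSINGULAR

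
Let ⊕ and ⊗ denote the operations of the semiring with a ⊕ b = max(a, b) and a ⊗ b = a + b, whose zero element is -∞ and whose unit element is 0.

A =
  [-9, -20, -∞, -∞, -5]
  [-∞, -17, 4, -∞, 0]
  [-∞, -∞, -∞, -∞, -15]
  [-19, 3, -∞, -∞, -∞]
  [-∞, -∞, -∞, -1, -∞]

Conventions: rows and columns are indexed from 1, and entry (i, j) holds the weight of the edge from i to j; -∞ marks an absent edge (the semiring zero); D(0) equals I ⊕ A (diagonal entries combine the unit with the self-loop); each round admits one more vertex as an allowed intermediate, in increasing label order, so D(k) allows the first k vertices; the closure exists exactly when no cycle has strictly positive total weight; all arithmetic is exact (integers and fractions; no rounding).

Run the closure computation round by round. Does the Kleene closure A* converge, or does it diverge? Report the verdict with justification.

D(0):
  [0, -20, -∞, -∞, -5]
  [-∞, 0, 4, -∞, 0]
  [-∞, -∞, 0, -∞, -15]
  [-19, 3, -∞, 0, -∞]
  [-∞, -∞, -∞, -1, 0]
D(1):
  [0, -20, -∞, -∞, -5]
  [-∞, 0, 4, -∞, 0]
  [-∞, -∞, 0, -∞, -15]
  [-19, 3, -∞, 0, -24]
  [-∞, -∞, -∞, -1, 0]
D(2):
  [0, -20, -16, -∞, -5]
  [-∞, 0, 4, -∞, 0]
  [-∞, -∞, 0, -∞, -15]
  [-19, 3, 7, 0, 3]
  [-∞, -∞, -∞, -1, 0]
D(3):
  [0, -20, -16, -∞, -5]
  [-∞, 0, 4, -∞, 0]
  [-∞, -∞, 0, -∞, -15]
  [-19, 3, 7, 0, 3]
  [-∞, -∞, -∞, -1, 0]
Detection: at round 4, diagonal entry (5, 5) turns strictly positive.
Key observation: the cycle 5->4->2->5 has total weight (-1) + 3 + 0, which is strictly positive.
Answer: DIVERGES — positive cycle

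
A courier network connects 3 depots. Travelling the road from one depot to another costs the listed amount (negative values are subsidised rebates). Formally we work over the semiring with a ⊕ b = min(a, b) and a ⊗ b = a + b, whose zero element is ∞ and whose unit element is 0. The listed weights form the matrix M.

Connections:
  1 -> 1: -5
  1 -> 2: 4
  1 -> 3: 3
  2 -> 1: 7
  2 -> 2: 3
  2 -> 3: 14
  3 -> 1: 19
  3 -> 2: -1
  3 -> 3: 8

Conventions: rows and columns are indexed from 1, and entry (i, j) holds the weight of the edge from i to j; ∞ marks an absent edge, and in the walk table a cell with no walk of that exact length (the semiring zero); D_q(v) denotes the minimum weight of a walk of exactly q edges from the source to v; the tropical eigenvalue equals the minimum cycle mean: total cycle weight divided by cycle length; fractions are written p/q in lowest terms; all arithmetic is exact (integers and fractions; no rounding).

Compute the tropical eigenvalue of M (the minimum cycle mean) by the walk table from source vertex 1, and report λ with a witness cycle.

q=0: [0, ∞, ∞]
q=1: [-5, 4, 3]
q=2: [-10, -1, -2]
q=3: [-15, -6, -7]
Optimal cycle mean attained by: cycle 1->1, total (-5), length 1.
Answer: λ = -5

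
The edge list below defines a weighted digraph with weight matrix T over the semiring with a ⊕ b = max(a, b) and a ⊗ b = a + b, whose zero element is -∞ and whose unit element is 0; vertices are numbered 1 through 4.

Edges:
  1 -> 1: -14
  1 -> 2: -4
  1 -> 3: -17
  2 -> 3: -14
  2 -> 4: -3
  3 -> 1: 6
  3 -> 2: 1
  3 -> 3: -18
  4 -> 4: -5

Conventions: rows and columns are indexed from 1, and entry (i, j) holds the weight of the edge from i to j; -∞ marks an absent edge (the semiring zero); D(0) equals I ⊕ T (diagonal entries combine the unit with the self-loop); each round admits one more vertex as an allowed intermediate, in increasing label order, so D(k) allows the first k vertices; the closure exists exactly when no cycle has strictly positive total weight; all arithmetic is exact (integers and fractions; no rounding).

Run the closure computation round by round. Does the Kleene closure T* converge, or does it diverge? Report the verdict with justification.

D(0):
  [0, -4, -17, -∞]
  [-∞, 0, -14, -3]
  [6, 1, 0, -∞]
  [-∞, -∞, -∞, 0]
D(1):
  [0, -4, -17, -∞]
  [-∞, 0, -14, -3]
  [6, 2, 0, -∞]
  [-∞, -∞, -∞, 0]
D(2):
  [0, -4, -17, -7]
  [-∞, 0, -14, -3]
  [6, 2, 0, -1]
  [-∞, -∞, -∞, 0]
D(3):
  [0, -4, -17, -7]
  [-8, 0, -14, -3]
  [6, 2, 0, -1]
  [-∞, -∞, -∞, 0]
D(4):
  [0, -4, -17, -7]
  [-8, 0, -14, -3]
  [6, 2, 0, -1]
  [-∞, -∞, -∞, 0]
Key observation: every diagonal entry stays at the unit through all rounds, so no improving cycle exists.
Answer: CONVERGES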